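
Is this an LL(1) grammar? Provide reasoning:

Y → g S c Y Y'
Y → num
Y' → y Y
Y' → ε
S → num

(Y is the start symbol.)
No. Predict set conflict for Y': { 'y' }

A grammar is LL(1) if for each non-terminal N with multiple productions, the predict sets of those productions are pairwise disjoint, where PREDICT(N → α) = (FIRST(α) \ {ε}) ∪ (FOLLOW(N) if α ⇒* ε).

Relevant sets:
  FOLLOW(Y') = { $, 'y' }

For Y:
  PREDICT(Y → g S c Y Y') = { 'g' }
  PREDICT(Y → num) = { 'num' }
For Y':
  PREDICT(Y' → y Y) = { 'y' }
  PREDICT(Y' → ε) = { $, 'y' }
S has a single production, so nothing to check there.

Conflict found: Predict set conflict for Y': { 'y' }
The grammar is NOT LL(1).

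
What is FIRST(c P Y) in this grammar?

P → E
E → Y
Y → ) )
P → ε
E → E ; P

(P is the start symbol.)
To compute FIRST(c P Y), process the symbols left to right:
Symbol c is a terminal. Add 'c' and stop.
FIRST(c P Y) = { 'c' }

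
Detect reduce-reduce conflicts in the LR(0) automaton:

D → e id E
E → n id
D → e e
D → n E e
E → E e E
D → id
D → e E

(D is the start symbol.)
No reduce-reduce conflicts

Augment with D' → D and build the canonical LR(0) collection (I0 = CLOSURE({[D' → . D]}), then GOTO on every symbol after a dot until no new states appear). It has 15 states:
  I0: { [D → . e E], [D → . e e], [D → . e id E], [D → . id], [D → . n E e], [D' → . D] }  — shift
  I1: { [D' → D .] }  — accept
  I2: { [D → e . E], [D → e . e], [D → e . id E], [E → . E e E], [E → . n id] }  — shift
  I3: { [D → id .] }  — reduce
  I4: { [D → n . E e], [E → . E e E], [E → . n id] }  — shift
  I5: { [D → n E . e], [E → E . e E] }  — shift
  I6: { [E → n . id] }  — shift
  I7: { [E → n id .] }  — reduce
  I8: { [D → n E e .], [E → . E e E], [E → . n id], [E → E e . E] }  — shift, reduce
  I9: { [E → E . e E], [E → E e E .] }  — shift, reduce
  I10: { [E → . E e E], [E → . n id], [E → E e . E] }  — shift
  I11: { [D → e E .], [E → E . e E] }  — shift, reduce
  I12: { [D → e e .] }  — reduce
  I13: { [D → e id . E], [E → . E e E], [E → . n id] }  — shift
  I14: { [D → e id E .], [E → E . e E] }  — shift, reduce

No state contains more than one complete item.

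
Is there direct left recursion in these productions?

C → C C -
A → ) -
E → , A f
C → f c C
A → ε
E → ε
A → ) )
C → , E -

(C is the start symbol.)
Yes, C is left-recursive

C → C C -: LEFT RECURSIVE (starts with C)
A → ) -: starts with ')'
E → , A f: starts with ','
C → f c C: starts with f
A → ε: starts with ε
E → ε: starts with ε
A → ) ): starts with ')'
C → , E -: starts with ','

The grammar has direct left recursion on: C.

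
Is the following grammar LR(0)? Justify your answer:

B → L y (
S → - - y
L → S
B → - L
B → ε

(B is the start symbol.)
A grammar is LR(0) if no state in the canonical LR(0) collection has:
  - both a shift item (dot before a terminal) and a complete item (shift-reduce conflict), or
  - two or more complete items (reduce-reduce conflict; the accept item [B' → B .] counts as a complete item here).

Augment with B' → B and build the canonical LR(0) collection (I0 = CLOSURE({[B' → . B]}), then GOTO on every symbol after a dot until no new states appear). It has 11 states:
  I0: { [B → . - L], [B → . L y (], [B → .], [B' → . B], [L → . S], [S → . - - y] }  — shift, reduce
  I1: { [B → - . L], [L → . S], [S → - . - y], [S → . - - y] }  — shift
  I2: { [B' → B .] }  — accept
  I3: { [B → L . y (] }  — shift
  I4: { [L → S .] }  — reduce
  I5: { [B → L y . (] }  — shift
  I6: { [B → L y ( .] }  — reduce
  I7: { [S → - - . y], [S → - . - y] }  — shift
  I8: { [B → - L .] }  — reduce
  I9: { [S → - - . y] }  — shift
  I10: { [S → - - y .] }  — reduce

Conflict in state I0:
  Shift-reduce conflict between [B → .] and [B → . - L]
So the grammar is NOT LR(0).

Answer: No. Shift-reduce conflict between [B → .] and [B → . - L]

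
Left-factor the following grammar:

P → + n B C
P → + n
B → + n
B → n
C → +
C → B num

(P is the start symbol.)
Left-factoring transforms A → αβ₁ | αβ₂ into A → αA' and A' → β₁ | β₂
(α is the longest common prefix among the alternatives). Repeat until
no nonterminal has two alternatives with a common prefix.

Round 1: P has alternatives sharing prefix '+ n'. Introduce P': P → + n P'
  Add: P' → B C
  Add: P' → ε

No remaining common prefixes — done.

Resulting grammar:
P → + n P'
P' → B C
P' → ε
B → + n
B → n
C → +
C → B num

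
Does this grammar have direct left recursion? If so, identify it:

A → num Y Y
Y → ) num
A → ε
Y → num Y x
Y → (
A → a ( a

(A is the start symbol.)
No direct left recursion

Direct left recursion occurs when N → N α for some non-terminal N (the right-hand side begins with the left-hand side itself).

A → num Y Y: starts with num
Y → ) num: starts with ')'
A → ε: starts with ε
Y → num Y x: starts with num
Y → (: starts with '('
A → a ( a: starts with a

No direct left recursion found.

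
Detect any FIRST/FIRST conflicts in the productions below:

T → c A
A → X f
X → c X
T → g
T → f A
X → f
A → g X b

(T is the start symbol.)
No FIRST/FIRST conflicts.

FIRST sets of the non-terminals at (or reachable through a nullable prefix from) the front of some alternative:
  FIRST(X) = { 'c', 'f' }

Productions for T:
  T → c A: FIRST = { 'c' }
  T → g: FIRST = { 'g' }
  T → f A: FIRST = { 'f' }
Productions for A:
  A → X f: FIRST = { 'c', 'f' }
  A → g X b: FIRST = { 'g' }
Productions for X:
  X → c X: FIRST = { 'c' }
  X → f: FIRST = { 'f' }

All alternatives of each non-terminal have pairwise disjoint FIRST sets.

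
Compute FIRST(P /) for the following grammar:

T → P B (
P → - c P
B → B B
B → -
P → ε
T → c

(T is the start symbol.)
{ '-', '/' }

FIRST sets of the non-terminals involved (from the grammar, by fixed-point iteration):
  FIRST(P) = { '-', ε }

To compute FIRST(P /), process the symbols left to right:
Symbol P is a non-terminal. Add FIRST(P) \ {ε} = { '-' }
P is nullable (ε ∈ FIRST(P)), continue to the next symbol.
Symbol / is a terminal. Add '/' and stop.
FIRST(P /) = { '-', '/' }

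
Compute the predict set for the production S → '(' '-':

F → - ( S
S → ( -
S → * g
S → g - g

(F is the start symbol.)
{ '(' }

PREDICT(S → '(' '-') = (FIRST(RHS) \ {ε}) ∪ (FOLLOW(S) if ε ∈ FIRST(RHS), i.e. RHS ⇒* ε)
FIRST('(' '-') = { '(' }
ε ∉ FIRST('(' '-'), so FOLLOW(S) is not added.
PREDICT(S → '(' '-') = { '(' }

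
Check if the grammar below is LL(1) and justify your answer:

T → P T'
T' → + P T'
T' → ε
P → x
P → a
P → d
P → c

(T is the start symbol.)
Yes, the grammar is LL(1).

A grammar is LL(1) if for each non-terminal N with multiple productions, the predict sets of those productions are pairwise disjoint, where PREDICT(N → α) = (FIRST(α) \ {ε}) ∪ (FOLLOW(N) if α ⇒* ε).

Relevant sets:
  FOLLOW(T') = { $ }

For T':
  PREDICT(T' → '+' P T') = { '+' }
  PREDICT(T' → ε) = { $ }
For P:
  PREDICT(P → x) = { 'x' }
  PREDICT(P → a) = { 'a' }
  PREDICT(P → d) = { 'd' }
  PREDICT(P → c) = { 'c' }
T has a single production, so nothing to check there.

All predict sets are disjoint. The grammar IS LL(1).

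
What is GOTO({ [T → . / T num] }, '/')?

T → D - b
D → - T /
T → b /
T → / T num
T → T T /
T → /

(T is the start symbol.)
{ [D → . - T /], [T → . / T num], [T → . /], [T → . D - b], [T → . T T /], [T → . b /], [T → / . T num] }

GOTO(I, '/') = CLOSURE({ [A → αX.β] : [A → α.Xβ] ∈ I, X = '/' })

Items with dot before '/', with the dot advanced:
  [T → . / T num] → [T → / . T num]
Closure of the advanced items:
  [T → / . T num] has the dot before T: add [T → . D - b], [T → . b /], [T → . / T num], [T → . T T /], [T → . /]
  [T → . D - b] has the dot before D: add [D → . - T /]

GOTO = { [D → . - T /], [T → . / T num], [T → . /], [T → . D - b], [T → . T T /], [T → . b /], [T → / . T num] }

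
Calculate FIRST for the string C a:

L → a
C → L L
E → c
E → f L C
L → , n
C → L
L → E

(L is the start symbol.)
{ ',', 'a', 'c', 'f' }

FIRST sets of the non-terminals involved (from the grammar, by fixed-point iteration):
  FIRST(C) = { ',', 'a', 'c', 'f' }

To compute FIRST(C a), process the symbols left to right:
Symbol C is a non-terminal. Add FIRST(C) \ {ε} = { ',', 'a', 'c', 'f' }
C is not nullable (ε ∉ FIRST(C)), so stop here.
FIRST(C a) = { ',', 'a', 'c', 'f' }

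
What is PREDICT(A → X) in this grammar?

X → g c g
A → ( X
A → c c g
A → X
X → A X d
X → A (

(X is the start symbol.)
PREDICT(A → X) = (FIRST(RHS) \ {ε}) ∪ (FOLLOW(A) if ε ∈ FIRST(RHS), i.e. RHS ⇒* ε)
FIRST(X) = { '(', 'c', 'g' }
FIRST(X) = { '(', 'c', 'g' }
ε ∉ FIRST(X), so FOLLOW(A) is not added.
PREDICT(A → X) = { '(', 'c', 'g' }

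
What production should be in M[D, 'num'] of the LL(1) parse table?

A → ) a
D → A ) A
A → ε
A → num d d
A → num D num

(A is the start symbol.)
To find M[D, 'num'], we find productions for D where 'num' is in the predict set (PREDICT(N → α) = (FIRST(α) \ {ε}) ∪ (FOLLOW(N) if α ⇒* ε)).

Relevant sets:
  FIRST(A) = { ')', 'num', ε }

D → A ) A: PREDICT = { ')', 'num' }
  'num' is in predict set, so this production goes in M[D, 'num']

M[D, 'num'] = D → A ) A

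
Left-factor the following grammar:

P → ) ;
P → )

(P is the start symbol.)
P → ) P'
P' → ;
P' → ε

Left-factoring transforms A → αβ₁ | αβ₂ into A → αA' and A' → β₁ | β₂
(α is the longest common prefix among the alternatives). Repeat until
no nonterminal has two alternatives with a common prefix.

Round 1: P has alternatives sharing prefix ')'. Introduce P': P → ) P'
  Add: P' → ;
  Add: P' → ε

No remaining common prefixes — done.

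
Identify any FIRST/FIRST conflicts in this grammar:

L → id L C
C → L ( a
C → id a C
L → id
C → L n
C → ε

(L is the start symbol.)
A FIRST/FIRST conflict occurs when two productions N → α and N → β for the same non-terminal have FIRST(α) ∩ FIRST(β) ≠ ∅ (with ε ∈ FIRST of a nullable right-hand side, so two nullable alternatives also conflict).

FIRST sets of the non-terminals at (or reachable through a nullable prefix from) the front of some alternative:
  FIRST(L) = { 'id' }

Productions for L:
  L → id L C: FIRST = { 'id' }
  L → id: FIRST = { 'id' }
Productions for C:
  C → L ( a: FIRST = { 'id' }
  C → id a C: FIRST = { 'id' }
  C → L n: FIRST = { 'id' }
  C → ε: FIRST = { ε }

Conflict for L: L → id L C and L → id
  Overlap: { 'id' }
Conflict for C: C → L ( a and C → id a C
  Overlap: { 'id' }
Conflict for C: C → L ( a and C → L n
  Overlap: { 'id' }
Conflict for C: C → id a C and C → L n
  Overlap: { 'id' }

Answer: Yes. L → id L C / L → id on { 'id' }; C → L '(' a / C → id a C on { 'id' }; C → L '(' a / C → L n on { 'id' }; C → id a C / C → L n on { 'id' }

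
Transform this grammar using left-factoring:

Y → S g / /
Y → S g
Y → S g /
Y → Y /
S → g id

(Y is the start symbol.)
Y → S g Y'
Y' → / Y''
Y'' → /
Y'' → ε
Y' → ε
Y → Y /
S → g id

Left-factoring transforms A → αβ₁ | αβ₂ into A → αA' and A' → β₁ | β₂
(α is the longest common prefix among the alternatives). Repeat until
no nonterminal has two alternatives with a common prefix.

Round 1: Y has alternatives sharing prefix 'S g'. Introduce Y': Y → S g Y'
  Add: Y' → / /
  Add: Y' → ε
  Add: Y' → /

Round 2: Y' has alternatives sharing prefix '/'. Introduce Y'': Y' → / Y''
  Add: Y'' → /
  Add: Y'' → ε

No remaining common prefixes — done.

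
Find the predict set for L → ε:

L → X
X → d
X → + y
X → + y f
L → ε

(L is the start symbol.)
{ $ }

PREDICT(L → ε) = (FIRST(RHS) \ {ε}) ∪ (FOLLOW(L) if ε ∈ FIRST(RHS), i.e. RHS ⇒* ε)
The right-hand side is ε (FIRST(ε) = { ε }), so the predict set is FOLLOW(L) = { $ }
PREDICT(L → ε) = { $ }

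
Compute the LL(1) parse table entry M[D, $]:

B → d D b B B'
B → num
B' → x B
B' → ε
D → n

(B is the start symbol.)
To find M[D, $], we find productions for D where $ is in the predict set (PREDICT(N → α) = (FIRST(α) \ {ε}) ∪ (FOLLOW(N) if α ⇒* ε)).

D → n: PREDICT = { 'n' }

M[D, $] is empty (no production applies)

Answer: Empty (error entry)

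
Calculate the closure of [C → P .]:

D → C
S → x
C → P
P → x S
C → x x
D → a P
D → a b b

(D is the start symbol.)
To compute CLOSURE, for each item [A → α.Bβ] where B is a non-terminal, add [B → .γ] for all productions B → γ; repeat for the newly added items until nothing changes.

Start with: [C → P .]
The dot is at the end, so nothing is added.

CLOSURE = { [C → P .] }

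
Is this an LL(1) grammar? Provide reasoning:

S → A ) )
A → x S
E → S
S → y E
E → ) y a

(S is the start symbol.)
Yes, the grammar is LL(1).

Relevant sets:
  FIRST(A) = { 'x' }
  FIRST(S) = { 'x', 'y' }

For S:
  PREDICT(S → A ')' ')') = { 'x' }
  PREDICT(S → y E) = { 'y' }
For E:
  PREDICT(E → S) = { 'x', 'y' }
  PREDICT(E → ')' y a) = { ')' }
A has a single production, so nothing to check there.

All predict sets are disjoint. The grammar IS LL(1).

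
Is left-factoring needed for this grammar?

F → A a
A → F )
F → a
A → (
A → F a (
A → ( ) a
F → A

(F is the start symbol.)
Yes, F has productions with common prefix 'A'; A has productions with common prefix 'F'; A has productions with common prefix '('

Left-factoring is needed when two productions for the same non-terminal
share a common prefix on the right-hand side.

Productions for F:
  F → A a
  F → a
  F → A
Productions for A:
  A → F )
  A → (
  A → F a (
  A → ( ) a

Found common prefix 'A' in productions for F
Found common prefix 'F' in productions for A
Found common prefix '(' in productions for A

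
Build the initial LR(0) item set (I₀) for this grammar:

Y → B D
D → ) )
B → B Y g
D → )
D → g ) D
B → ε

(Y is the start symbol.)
First, augment the grammar with Y' → Y
I₀ = CLOSURE({ [Y' → . Y] }):
  [Y' → . Y] has the dot before Y: add [Y → . B D]
  [Y → . B D] has the dot before B: add [B → . B Y g], [B → .]
No further items can be added.

I₀ = { [B → . B Y g], [B → .], [Y → . B D], [Y' → . Y] }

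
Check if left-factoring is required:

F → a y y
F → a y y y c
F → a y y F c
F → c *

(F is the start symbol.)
Yes, F has productions with common prefix 'a y y'

Left-factoring is needed when two productions for the same non-terminal
share a common prefix on the right-hand side.

Productions for F:
  F → a y y
  F → a y y y c
  F → a y y F c
  F → c *

Found common prefix 'a y y' in productions for F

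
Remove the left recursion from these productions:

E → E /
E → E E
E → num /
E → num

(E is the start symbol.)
E is directly left-recursive. The standard transformation for
  A → A α₁ | ... | A α_m | β₁ | ... | β_n
is
  A  → β₁ A' | ... | β_n A'
  A' → α₁ A' | ... | α_m A' | ε

E → num / becomes E → num / E'
E → num becomes E → num E'
E → E / becomes E' → / E'
E → E E becomes E' → E E'
Add E' → ε

Resulting grammar:
E → num / E'
E → num E'
E' → / E'
E' → E E'
E' → ε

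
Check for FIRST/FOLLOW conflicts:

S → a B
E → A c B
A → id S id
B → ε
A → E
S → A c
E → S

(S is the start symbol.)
Nullable non-terminals: B.
B has a nullable alternative but only one production, so nothing to check.

A, E, S have no nullable alternative, so no FIRST/FOLLOW check is needed there.

No FIRST/FOLLOW conflicts found.

Answer: No FIRST/FOLLOW conflicts.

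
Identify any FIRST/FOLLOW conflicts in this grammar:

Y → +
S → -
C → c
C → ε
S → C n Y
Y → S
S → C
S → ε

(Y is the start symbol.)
A FIRST/FOLLOW conflict occurs when a non-terminal N has a nullable alternative N → β (β ⇒* ε) and another alternative N → α with FIRST(α) ∩ FOLLOW(N) ≠ ∅: on such a lookahead the parser cannot decide between expanding α and letting N vanish via β.

Nullable non-terminals: C, S, Y.
FIRST sets used below: FIRST(C) = { 'c', ε }, FIRST(S) = { '-', 'c', 'n', ε }

C: nullable alternative(s) C → ε; FOLLOW(C) = { $, 'n' }
  C → c: FIRST \ {ε} = { 'c' } — disjoint from FOLLOW(C)
  C → ε: FIRST \ {ε} = { } — this is the only nullable alternative, skip

S: nullable alternative(s) S → C, S → ε; FOLLOW(S) = { $ }
  S → -: FIRST \ {ε} = { '-' } — disjoint from FOLLOW(S)
  S → C n Y: FIRST \ {ε} = { 'c', 'n' } — disjoint from FOLLOW(S)
  S → C: FIRST \ {ε} = { 'c' } — disjoint from FOLLOW(S)
  S → ε: FIRST \ {ε} = { } — disjoint from FOLLOW(S)

Y: nullable alternative(s) Y → S; FOLLOW(Y) = { $ }
  Y → +: FIRST \ {ε} = { '+' } — disjoint from FOLLOW(Y)
  Y → S: FIRST \ {ε} = { '-', 'c', 'n' } — this is the only nullable alternative, skip

No FIRST/FOLLOW conflicts found.

Answer: No FIRST/FOLLOW conflicts.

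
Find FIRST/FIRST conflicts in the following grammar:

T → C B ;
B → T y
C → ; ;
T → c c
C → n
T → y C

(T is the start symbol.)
No FIRST/FIRST conflicts.

FIRST sets of the non-terminals at (or reachable through a nullable prefix from) the front of some alternative:
  FIRST(C) = { ';', 'n' }

Productions for T:
  T → C B ;: FIRST = { ';', 'n' }
  T → c c: FIRST = { 'c' }
  T → y C: FIRST = { 'y' }
Productions for C:
  C → ; ;: FIRST = { ';' }
  C → n: FIRST = { 'n' }
B has only one production, so no FIRST/FIRST conflict is possible there.

All alternatives of each non-terminal have pairwise disjoint FIRST sets.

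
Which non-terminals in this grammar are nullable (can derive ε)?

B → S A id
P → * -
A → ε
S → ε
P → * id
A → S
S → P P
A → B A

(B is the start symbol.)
A non-terminal is nullable if it can derive ε (the empty string): either it has an ε-production, or it has a production whose right-hand side consists entirely of nullable non-terminals.

ε-productions: A → ε, S → ε
So A, S are immediately nullable.
No further non-terminal can be added: every production for the remaining non-terminals contains a terminal or a non-nullable non-terminal.
Nullable = { 'A', 'S' }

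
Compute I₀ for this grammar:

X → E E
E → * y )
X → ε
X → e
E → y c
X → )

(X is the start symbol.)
{ [E → . * y )], [E → . y c], [X → . )], [X → . E E], [X → . e], [X → .], [X' → . X] }

First, augment the grammar with X' → X
I₀ = CLOSURE({ [X' → . X] }):
  [X' → . X] has the dot before X: add [X → . E E], [X → .], [X → . e], [X → . )]
  [X → . E E] has the dot before E: add [E → . * y )], [E → . y c]
No further items can be added.

I₀ = { [E → . * y )], [E → . y c], [X → . )], [X → . E E], [X → . e], [X → .], [X' → . X] }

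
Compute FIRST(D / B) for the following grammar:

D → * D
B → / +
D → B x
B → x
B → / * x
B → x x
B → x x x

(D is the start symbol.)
FIRST sets of the non-terminals involved (from the grammar, by fixed-point iteration):
  FIRST(D) = { '*', '/', 'x' }

To compute FIRST(D / B), process the symbols left to right:
Symbol D is a non-terminal. Add FIRST(D) \ {ε} = { '*', '/', 'x' }
D is not nullable (ε ∉ FIRST(D)), so stop here.
FIRST(D / B) = { '*', '/', 'x' }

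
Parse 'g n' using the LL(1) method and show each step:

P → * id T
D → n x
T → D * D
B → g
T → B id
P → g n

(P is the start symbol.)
Stack is shown with the top on the left.

Stack  Input  Action
--------------------
P $    g n $  output P → g n
g n $  g n $  match 'g'
n $    n $    match 'n'
$      $      accept

The string is accepted.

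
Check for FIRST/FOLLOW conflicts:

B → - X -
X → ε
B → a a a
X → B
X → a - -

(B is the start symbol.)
Yes. X → B with FOLLOW(X) on { '-' }

A FIRST/FOLLOW conflict occurs when a non-terminal N has a nullable alternative N → β (β ⇒* ε) and another alternative N → α with FIRST(α) ∩ FOLLOW(N) ≠ ∅: on such a lookahead the parser cannot decide between expanding α and letting N vanish via β.

Nullable non-terminals: X.
FIRST sets used below: FIRST(B) = { '-', 'a' }

X: nullable alternative(s) X → ε; FOLLOW(X) = { '-' }
  X → ε: FIRST \ {ε} = { } — this is the only nullable alternative, skip
  X → B: FIRST \ {ε} = { '-', 'a' } — overlaps FOLLOW(X) on { '-' }: CONFLICT
  X → a - -: FIRST \ {ε} = { 'a' } — disjoint from FOLLOW(X)

B has no nullable alternative, so no FIRST/FOLLOW check is needed there.

So the grammar has 1 FIRST/FOLLOW conflict (marked CONFLICT above).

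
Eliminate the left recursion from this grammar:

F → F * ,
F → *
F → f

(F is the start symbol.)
F is directly left-recursive. The standard transformation for
  A → A α₁ | ... | A α_m | β₁ | ... | β_n
is
  A  → β₁ A' | ... | β_n A'
  A' → α₁ A' | ... | α_m A' | ε

F → * becomes F → * F'
F → f becomes F → f F'
F → F * , becomes F' → * , F'
Add F' → ε

Resulting grammar:
F → * F'
F → f F'
F' → * , F'
F' → ε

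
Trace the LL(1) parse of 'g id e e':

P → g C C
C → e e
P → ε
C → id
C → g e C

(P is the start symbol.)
Stack is shown with the top on the left.

Stack    Input       Action
---------------------------
P $      g id e e $  output P → g C C
g C C $  g id e e $  match 'g'
C C $    id e e $    output C → id
id C $   id e e $    match 'id'
C $      e e $       output C → e e
e e $    e e $       match 'e'
e $      e $         match 'e'
$        $           accept

The string is accepted.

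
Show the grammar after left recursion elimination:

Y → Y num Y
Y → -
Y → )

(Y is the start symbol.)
Y is directly left-recursive. The standard transformation for
  A → A α₁ | ... | A α_m | β₁ | ... | β_n
is
  A  → β₁ A' | ... | β_n A'
  A' → α₁ A' | ... | α_m A' | ε

Y → - becomes Y → - Y'
Y → ) becomes Y → ) Y'
Y → Y num Y becomes Y' → num Y Y'
Add Y' → ε

Resulting grammar:
Y → - Y'
Y → ) Y'
Y' → num Y Y'
Y' → ε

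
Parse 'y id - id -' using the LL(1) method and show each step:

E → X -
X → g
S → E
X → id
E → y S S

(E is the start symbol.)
LL(1) parsing maintains a stack (initially the start symbol over $) and the input. At each step: if the stack top is a terminal, match it against the current input token; if it is a non-terminal N, replace it with the RHS of M[N, lookahead] (the unique production whose predict set contains the lookahead).

Stack is shown with the top on the left.

Stack     Input          Action
-------------------------------
E $       y id - id - $  output E → y S S
y S S $   y id - id - $  match 'y'
S S $     id - id - $    output S → E
E S $     id - id - $    output E → X -
X - S $   id - id - $    output X → id
id - S $  id - id - $    match 'id'
- S $     - id - $       match '-'
S $       id - $         output S → E
E $       id - $         output E → X -
X - $     id - $         output X → id
id - $    id - $         match 'id'
- $       - $            match '-'
$         $              accept

The string is accepted.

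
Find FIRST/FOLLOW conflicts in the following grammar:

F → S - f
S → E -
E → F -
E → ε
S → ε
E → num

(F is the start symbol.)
A FIRST/FOLLOW conflict occurs when a non-terminal N has a nullable alternative N → β (β ⇒* ε) and another alternative N → α with FIRST(α) ∩ FOLLOW(N) ≠ ∅: on such a lookahead the parser cannot decide between expanding α and letting N vanish via β.

Nullable non-terminals: E, S.
FIRST sets used below: FIRST(F) = { '-', 'num' }, FIRST(E) = { '-', 'num', ε }

E: nullable alternative(s) E → ε; FOLLOW(E) = { '-' }
  E → F -: FIRST \ {ε} = { '-', 'num' } — overlaps FOLLOW(E) on { '-' }: CONFLICT
  E → ε: FIRST \ {ε} = { } — this is the only nullable alternative, skip
  E → num: FIRST \ {ε} = { 'num' } — disjoint from FOLLOW(E)

S: nullable alternative(s) S → ε; FOLLOW(S) = { '-' }
  S → E -: FIRST \ {ε} = { '-', 'num' } — overlaps FOLLOW(S) on { '-' }: CONFLICT
  S → ε: FIRST \ {ε} = { } — this is the only nullable alternative, skip

F has no nullable alternative, so no FIRST/FOLLOW check is needed there.

So the grammar has 2 FIRST/FOLLOW conflicts (marked CONFLICT above).

Answer: Yes. S → E '-' with FOLLOW(S) on { '-' }; E → F '-' with FOLLOW(E) on { '-' }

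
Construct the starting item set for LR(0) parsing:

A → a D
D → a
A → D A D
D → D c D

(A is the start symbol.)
{ [A → . D A D], [A → . a D], [A' → . A], [D → . D c D], [D → . a] }

First, augment the grammar with A' → A
I₀ = CLOSURE({ [A' → . A] }):
  [A' → . A] has the dot before A: add [A → . a D], [A → . D A D]
  [A → . D A D] has the dot before D: add [D → . a], [D → . D c D]
No further items can be added.

I₀ = { [A → . D A D], [A → . a D], [A' → . A], [D → . D c D], [D → . a] }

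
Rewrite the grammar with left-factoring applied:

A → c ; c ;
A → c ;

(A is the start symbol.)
Left-factoring transforms A → αβ₁ | αβ₂ into A → αA' and A' → β₁ | β₂
(α is the longest common prefix among the alternatives). Repeat until
no nonterminal has two alternatives with a common prefix.

Round 1: A has alternatives sharing prefix 'c ;'. Introduce A': A → c ; A'
  Add: A' → c ;
  Add: A' → ε

No remaining common prefixes — done.

Resulting grammar:
A → c ; A'
A' → c ;
A' → ε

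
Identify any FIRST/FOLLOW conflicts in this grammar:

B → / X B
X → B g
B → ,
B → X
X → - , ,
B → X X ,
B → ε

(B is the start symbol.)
A FIRST/FOLLOW conflict occurs when a non-terminal N has a nullable alternative N → β (β ⇒* ε) and another alternative N → α with FIRST(α) ∩ FOLLOW(N) ≠ ∅: on such a lookahead the parser cannot decide between expanding α and letting N vanish via β.

Nullable non-terminals: B.
FIRST sets used below: FIRST(X) = { ',', '-', '/', 'g' }

B: nullable alternative(s) B → ε; FOLLOW(B) = { $, 'g' }
  B → / X B: FIRST \ {ε} = { '/' } — disjoint from FOLLOW(B)
  B → ,: FIRST \ {ε} = { ',' } — disjoint from FOLLOW(B)
  B → X: FIRST \ {ε} = { ',', '-', '/', 'g' } — overlaps FOLLOW(B) on { 'g' }: CONFLICT
  B → X X ,: FIRST \ {ε} = { ',', '-', '/', 'g' } — overlaps FOLLOW(B) on { 'g' }: CONFLICT
  B → ε: FIRST \ {ε} = { } — this is the only nullable alternative, skip

X has no nullable alternative, so no FIRST/FOLLOW check is needed there.

So the grammar has 2 FIRST/FOLLOW conflicts (marked CONFLICT above).

Answer: Yes. B → X with FOLLOW(B) on { 'g' }; B → X X ',' with FOLLOW(B) on { 'g' }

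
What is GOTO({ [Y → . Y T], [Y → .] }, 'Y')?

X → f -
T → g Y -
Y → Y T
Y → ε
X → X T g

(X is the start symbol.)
GOTO(I, 'Y') = CLOSURE({ [A → αX.β] : [A → α.Xβ] ∈ I, X = 'Y' })

Items with dot before 'Y', with the dot advanced:
  [Y → . Y T] → [Y → Y . T]
Closure of the advanced items:
  [Y → Y . T] has the dot before T: add [T → . g Y -]

GOTO = { [T → . g Y -], [Y → Y . T] }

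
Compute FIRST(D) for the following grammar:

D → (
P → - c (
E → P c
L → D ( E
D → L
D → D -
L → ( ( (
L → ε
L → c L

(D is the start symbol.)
{ '(', '-', 'c', ε }

To compute FIRST(D), examine every production with D on the left-hand side, reading each right-hand side left to right until a non-nullable symbol is reached.

FIRST sets of the other non-terminals involved (by the same procedure, iterated to a fixed point):
  FIRST(L) = { '(', '-', 'c', ε }

From D → (:
  - '(' is a terminal: add '(' and stop
From D → L:
  - L is a non-terminal: add FIRST(L) \ {ε} = { '(', '-', 'c' }
    L is nullable and nothing follows, so the whole right-hand side can vanish: ε ∈ FIRST(D)
From D → D -:
  - D is the symbol being defined: contributes nothing new
    D is nullable, so continue to the next symbol
  - '-' is a terminal: add '-' and stop

Collecting: FIRST(D) = { '(', '-', 'c', ε }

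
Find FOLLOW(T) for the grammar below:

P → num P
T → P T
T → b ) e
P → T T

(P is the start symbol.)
In T → P T: T is at the end; this adds FOLLOW(T) to itself — nothing new
In P → T T: T is followed by T, add FIRST(T) \ {ε} = { 'b', 'num' }
In P → T T: T is at the end, add FOLLOW(P)

The FOLLOW sets referred to above (computed the same way, to a fixed point):
  FOLLOW(P) = { $, 'b', 'num' }

Taking the union: FOLLOW(T) = { $, 'b', 'num' }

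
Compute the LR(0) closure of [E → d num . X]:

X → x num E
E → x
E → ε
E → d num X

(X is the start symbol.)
Start with: [E → d num . X]
  [E → d num . X] has the dot before X: add [X → . x num E]
No further items can be added.

CLOSURE = { [E → d num . X], [X → . x num E] }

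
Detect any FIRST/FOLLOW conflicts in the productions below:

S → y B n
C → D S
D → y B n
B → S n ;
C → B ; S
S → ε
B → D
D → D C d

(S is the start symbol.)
No FIRST/FOLLOW conflicts.

Nullable non-terminals: S.

S: nullable alternative(s) S → ε; FOLLOW(S) = { $, 'd', 'n' }
  S → y B n: FIRST \ {ε} = { 'y' } — disjoint from FOLLOW(S)
  S → ε: FIRST \ {ε} = { } — this is the only nullable alternative, skip

B, C, D have no nullable alternative, so no FIRST/FOLLOW check is needed there.

No FIRST/FOLLOW conflicts found.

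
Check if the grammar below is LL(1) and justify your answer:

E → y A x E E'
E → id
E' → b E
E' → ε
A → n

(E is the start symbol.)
A grammar is LL(1) if for each non-terminal N with multiple productions, the predict sets of those productions are pairwise disjoint, where PREDICT(N → α) = (FIRST(α) \ {ε}) ∪ (FOLLOW(N) if α ⇒* ε).

Relevant sets:
  FOLLOW(E') = { $, 'b' }

For E:
  PREDICT(E → y A x E E') = { 'y' }
  PREDICT(E → id) = { 'id' }
For E':
  PREDICT(E' → b E) = { 'b' }
  PREDICT(E' → ε) = { $, 'b' }
A has a single production, so nothing to check there.

Conflict found: Predict set conflict for E': { 'b' }
The grammar is NOT LL(1).

Answer: No. Predict set conflict for E': { 'b' }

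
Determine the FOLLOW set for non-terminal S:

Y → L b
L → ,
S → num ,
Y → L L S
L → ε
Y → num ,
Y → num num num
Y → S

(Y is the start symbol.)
To compute FOLLOW(S), find every occurrence of S on a right-hand side N → α S β: add FIRST(β) \ {ε}, and if β is empty or nullable also add FOLLOW(N). Iterate to a fixed point.

In Y → L L S: S is at the end, add FOLLOW(Y)
In Y → S: S is at the end, add FOLLOW(Y)

The FOLLOW sets referred to above (computed the same way, to a fixed point):
  FOLLOW(Y) = { $ }

Taking the union: FOLLOW(S) = { $ }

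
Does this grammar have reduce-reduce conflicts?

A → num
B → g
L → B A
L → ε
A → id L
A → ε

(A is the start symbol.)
A reduce-reduce conflict occurs when an LR(0) state has two complete items [A → α .] and [B → β .] — both call for a reduction, and with no lookahead the parser cannot choose between them.

Augment with A' → A and build the canonical LR(0) collection (I0 = CLOSURE({[A' → . A]}), then GOTO on every symbol after a dot until no new states appear). It has 8 states:
  I0: { [A → . id L], [A → . num], [A → .], [A' → . A] }  — shift, reduce
  I1: { [A' → A .] }  — accept
  I2: { [A → id . L], [B → . g], [L → . B A], [L → .] }  — shift, reduce
  I3: { [A → num .] }  — reduce
  I4: { [A → . id L], [A → . num], [A → .], [L → B . A] }  — shift, reduce
  I5: { [A → id L .] }  — reduce
  I6: { [B → g .] }  — reduce
  I7: { [L → B A .] }  — reduce

No state contains more than one complete item.

Answer: No reduce-reduce conflicts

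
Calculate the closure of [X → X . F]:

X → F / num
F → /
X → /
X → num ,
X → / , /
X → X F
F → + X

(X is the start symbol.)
{ [F → . + X], [F → . /], [X → X . F] }

Start with: [X → X . F]
  [X → X . F] has the dot before F: add [F → . /], [F → . + X]
No further items can be added.

CLOSURE = { [F → . + X], [F → . /], [X → X . F] }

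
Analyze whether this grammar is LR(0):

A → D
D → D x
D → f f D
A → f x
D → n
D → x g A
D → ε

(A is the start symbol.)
A grammar is LR(0) if no state in the canonical LR(0) collection has:
  - both a shift item (dot before a terminal) and a complete item (shift-reduce conflict), or
  - two or more complete items (reduce-reduce conflict; the accept item [A' → A .] counts as a complete item here).

Augment with A' → A and build the canonical LR(0) collection (I0 = CLOSURE({[A' → . A]}), then GOTO on every symbol after a dot until no new states appear). It has 13 states:
  I0: { [A → . D], [A → . f x], [A' → . A], [D → . D x], [D → . f f D], [D → . n], [D → . x g A], [D → .] }  — shift, reduce
  I1: { [A' → A .] }  — accept
  I2: { [A → D .], [D → D . x] }  — shift, reduce
  I3: { [A → f . x], [D → f . f D] }  — shift
  I4: { [D → n .] }  — reduce
  I5: { [D → x . g A] }  — shift
  I6: { [A → . D], [A → . f x], [D → . D x], [D → . f f D], [D → . n], [D → . x g A], [D → .], [D → x g . A] }  — shift, reduce
  I7: { [D → x g A .] }  — reduce
  I8: { [D → . D x], [D → . f f D], [D → . n], [D → . x g A], [D → .], [D → f f . D] }  — shift, reduce
  I9: { [A → f x .] }  — reduce
  I10: { [D → D . x], [D → f f D .] }  — shift, reduce
  I11: { [D → f . f D] }  — shift
  I12: { [D → D x .] }  — reduce

Conflict in state I0:
  Shift-reduce conflict between [D → .] and [A → . f x]
So the grammar is NOT LR(0).

Answer: No. Shift-reduce conflict between [D → .] and [A → . f x]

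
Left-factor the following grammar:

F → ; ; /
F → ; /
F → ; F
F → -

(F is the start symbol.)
F → ; F'
F' → ; /
F' → /
F' → F
F → -

Left-factoring transforms A → αβ₁ | αβ₂ into A → αA' and A' → β₁ | β₂
(α is the longest common prefix among the alternatives). Repeat until
no nonterminal has two alternatives with a common prefix.

Round 1: F has alternatives sharing prefix ';'. Introduce F': F → ; F'
  Add: F' → ; /
  Add: F' → /
  Add: F' → F

No remaining common prefixes — done.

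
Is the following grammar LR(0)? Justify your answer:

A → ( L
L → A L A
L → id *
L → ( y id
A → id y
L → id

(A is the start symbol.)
A grammar is LR(0) if no state in the canonical LR(0) collection has:
  - both a shift item (dot before a terminal) and a complete item (shift-reduce conflict), or
  - two or more complete items (reduce-reduce conflict; the accept item [A' → A .] counts as a complete item here).

Augment with A' → A and build the canonical LR(0) collection (I0 = CLOSURE({[A' → . A]}), then GOTO on every symbol after a dot until no new states appear). It has 14 states:
  I0: { [A → . ( L], [A → . id y], [A' → . A] }  — shift
  I1: { [A → ( . L], [A → . ( L], [A → . id y], [L → . ( y id], [L → . A L A], [L → . id *], [L → . id] }  — shift
  I2: { [A' → A .] }  — accept
  I3: { [A → id . y] }  — shift
  I4: { [A → id y .] }  — reduce
  I5: { [A → ( . L], [A → . ( L], [A → . id y], [L → ( . y id], [L → . ( y id], [L → . A L A], [L → . id *], [L → . id] }  — shift
  I6: { [A → . ( L], [A → . id y], [L → . ( y id], [L → . A L A], [L → . id *], [L → . id], [L → A . L A] }  — shift
  I7: { [A → ( L .] }  — reduce
  I8: { [A → id . y], [L → id . *], [L → id .] }  — shift, reduce
  I9: { [L → id * .] }  — reduce
  I10: { [A → . ( L], [A → . id y], [L → A L . A] }  — shift
  I11: { [L → A L A .] }  — reduce
  I12: { [L → ( y . id] }  — shift
  I13: { [L → ( y id .] }  — reduce

Conflict in state I8:
  Shift-reduce conflict between [L → id .] and [A → id . y]
So the grammar is NOT LR(0).

Answer: No. Shift-reduce conflict between [L → id .] and [A → id . y]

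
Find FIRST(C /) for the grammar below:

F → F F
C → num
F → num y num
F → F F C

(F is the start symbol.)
{ 'num' }

FIRST sets of the non-terminals involved (from the grammar, by fixed-point iteration):
  FIRST(C) = { 'num' }

To compute FIRST(C /), process the symbols left to right:
Symbol C is a non-terminal. Add FIRST(C) \ {ε} = { 'num' }
C is not nullable (ε ∉ FIRST(C)), so stop here.
FIRST(C /) = { 'num' }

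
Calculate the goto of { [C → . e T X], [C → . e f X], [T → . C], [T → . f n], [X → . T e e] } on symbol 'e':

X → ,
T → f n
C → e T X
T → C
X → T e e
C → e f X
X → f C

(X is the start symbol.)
GOTO(I, 'e') = CLOSURE({ [A → αX.β] : [A → α.Xβ] ∈ I, X = 'e' })

Items with dot before 'e', with the dot advanced:
  [C → . e T X] → [C → e . T X]
  [C → . e f X] → [C → e . f X]
Closure of the advanced items:
  [C → e . T X] has the dot before T: add [T → . f n], [T → . C]
  [T → . C] has the dot before C: add [C → . e T X], [C → . e f X]

GOTO = { [C → . e T X], [C → . e f X], [C → e . T X], [C → e . f X], [T → . C], [T → . f n] }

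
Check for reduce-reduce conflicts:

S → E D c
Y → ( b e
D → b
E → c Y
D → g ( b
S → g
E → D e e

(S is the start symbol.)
Augment with S' → S and build the canonical LR(0) collection (I0 = CLOSURE({[S' → . S]}), then GOTO on every symbol after a dot until no new states appear). It has 18 states:
  I0: { [D → . b], [D → . g ( b], [E → . D e e], [E → . c Y], [S → . E D c], [S → . g], [S' → . S] }  — shift
  I1: { [E → D . e e] }  — shift
  I2: { [D → . b], [D → . g ( b], [S → E . D c] }  — shift
  I3: { [S' → S .] }  — accept
  I4: { [D → b .] }  — reduce
  I5: { [E → c . Y], [Y → . ( b e] }  — shift
  I6: { [D → g . ( b], [S → g .] }  — shift, reduce
  I7: { [D → g ( . b] }  — shift
  I8: { [D → g ( b .] }  — reduce
  I9: { [Y → ( . b e] }  — shift
  I10: { [E → c Y .] }  — reduce
  I11: { [Y → ( b . e] }  — shift
  I12: { [Y → ( b e .] }  — reduce
  I13: { [S → E D . c] }  — shift
  I14: { [D → g . ( b] }  — shift
  I15: { [S → E D c .] }  — reduce
  I16: { [E → D e . e] }  — shift
  I17: { [E → D e e .] }  — reduce

No state contains more than one complete item.

Answer: No reduce-reduce conflicts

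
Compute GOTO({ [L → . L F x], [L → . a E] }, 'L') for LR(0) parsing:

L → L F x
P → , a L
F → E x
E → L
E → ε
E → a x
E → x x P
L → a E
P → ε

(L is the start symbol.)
GOTO(I, 'L') = CLOSURE({ [A → αX.β] : [A → α.Xβ] ∈ I, X = 'L' })

Items with dot before 'L', with the dot advanced:
  [L → . L F x] → [L → L . F x]
Closure of the advanced items:
  [L → L . F x] has the dot before F: add [F → . E x]
  [F → . E x] has the dot before E: add [E → . L], [E → .], [E → . a x], [E → . x x P]
  [E → . L] has the dot before L: add [L → . L F x], [L → . a E]

GOTO = { [E → . L], [E → . a x], [E → . x x P], [E → .], [F → . E x], [L → . L F x], [L → . a E], [L → L . F x] }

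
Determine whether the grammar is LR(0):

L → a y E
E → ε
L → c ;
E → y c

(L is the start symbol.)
No. Shift-reduce conflict between [E → .] and [E → . y c]

A grammar is LR(0) if no state in the canonical LR(0) collection has:
  - both a shift item (dot before a terminal) and a complete item (shift-reduce conflict), or
  - two or more complete items (reduce-reduce conflict; the accept item [L' → L .] counts as a complete item here).

Augment with L' → L and build the canonical LR(0) collection (I0 = CLOSURE({[L' → . L]}), then GOTO on every symbol after a dot until no new states appear). It has 9 states:
  I0: { [L → . a y E], [L → . c ;], [L' → . L] }  — shift
  I1: { [L' → L .] }  — accept
  I2: { [L → a . y E] }  — shift
  I3: { [L → c . ;] }  — shift
  I4: { [L → c ; .] }  — reduce
  I5: { [E → . y c], [E → .], [L → a y . E] }  — shift, reduce
  I6: { [L → a y E .] }  — reduce
  I7: { [E → y . c] }  — shift
  I8: { [E → y c .] }  — reduce

Conflict in state I5:
  Shift-reduce conflict between [E → .] and [E → . y c]
So the grammar is NOT LR(0).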